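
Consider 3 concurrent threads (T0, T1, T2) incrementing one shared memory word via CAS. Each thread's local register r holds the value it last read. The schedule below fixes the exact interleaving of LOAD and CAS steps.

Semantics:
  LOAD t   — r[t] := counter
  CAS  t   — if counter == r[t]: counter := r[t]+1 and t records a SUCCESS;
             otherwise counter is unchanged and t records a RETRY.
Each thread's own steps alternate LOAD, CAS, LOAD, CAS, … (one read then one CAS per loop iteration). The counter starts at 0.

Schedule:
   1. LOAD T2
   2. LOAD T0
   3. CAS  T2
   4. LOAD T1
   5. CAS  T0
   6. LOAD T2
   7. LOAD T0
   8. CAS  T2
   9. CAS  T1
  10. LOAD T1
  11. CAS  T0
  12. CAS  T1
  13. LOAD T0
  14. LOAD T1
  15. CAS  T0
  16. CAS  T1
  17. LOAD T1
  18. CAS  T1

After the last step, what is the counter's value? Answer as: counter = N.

counter = 5

1. LOAD T2 → mem=0 r[T2]=0 [LOAD]
2. LOAD T0 → mem=0 r[T0]=0 [LOAD]
3. CAS T2 → mem=1 r[T2]=0 [OK]
4. LOAD T1 → mem=1 r[T1]=1 [LOAD]
5. CAS T0 → mem=1 r[T0]=0 [RETRY]
6. LOAD T2 → mem=1 r[T2]=1 [LOAD]
7. LOAD T0 → mem=1 r[T0]=1 [LOAD]
8. CAS T2 → mem=2 r[T2]=1 [OK]
9. CAS T1 → mem=2 r[T1]=1 [RETRY]
10. LOAD T1 → mem=2 r[T1]=2 [LOAD]
11. CAS T0 → mem=2 r[T0]=1 [RETRY]
12. CAS T1 → mem=3 r[T1]=2 [OK]
13. LOAD T0 → mem=3 r[T0]=3 [LOAD]
14. LOAD T1 → mem=3 r[T1]=3 [LOAD]
15. CAS T0 → mem=4 r[T0]=3 [OK]
16. CAS T1 → mem=4 r[T1]=3 [RETRY]
17. LOAD T1 → mem=4 r[T1]=4 [LOAD]
18. CAS T1 → mem=5 r[T1]=4 [OK]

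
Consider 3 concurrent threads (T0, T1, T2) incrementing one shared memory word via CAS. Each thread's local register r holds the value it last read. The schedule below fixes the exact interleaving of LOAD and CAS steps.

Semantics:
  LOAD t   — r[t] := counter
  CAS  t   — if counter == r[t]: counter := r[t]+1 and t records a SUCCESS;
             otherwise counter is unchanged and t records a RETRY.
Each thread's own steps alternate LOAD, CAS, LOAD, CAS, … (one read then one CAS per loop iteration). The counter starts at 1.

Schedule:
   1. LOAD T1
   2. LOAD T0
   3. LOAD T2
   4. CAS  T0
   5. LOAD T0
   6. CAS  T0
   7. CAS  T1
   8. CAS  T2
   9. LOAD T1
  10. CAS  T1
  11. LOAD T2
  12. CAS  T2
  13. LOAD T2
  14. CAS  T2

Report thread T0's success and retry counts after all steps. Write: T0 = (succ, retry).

T0 = (2, 0)

1. LOAD T1 → mem=1 r[T1]=1 [LOAD]
2. LOAD T0 → mem=1 r[T0]=1 [LOAD]
3. LOAD T2 → mem=1 r[T2]=1 [LOAD]
4. CAS T0 → mem=2 r[T0]=1 [OK]
5. LOAD T0 → mem=2 r[T0]=2 [LOAD]
6. CAS T0 → mem=3 r[T0]=2 [OK]
7. CAS T1 → mem=3 r[T1]=1 [RETRY]
8. CAS T2 → mem=3 r[T2]=1 [RETRY]
9. LOAD T1 → mem=3 r[T1]=3 [LOAD]
10. CAS T1 → mem=4 r[T1]=3 [OK]
11. LOAD T2 → mem=4 r[T2]=4 [LOAD]
12. CAS T2 → mem=5 r[T2]=4 [OK]
13. LOAD T2 → mem=5 r[T2]=5 [LOAD]
14. CAS T2 → mem=6 r[T2]=5 [OK]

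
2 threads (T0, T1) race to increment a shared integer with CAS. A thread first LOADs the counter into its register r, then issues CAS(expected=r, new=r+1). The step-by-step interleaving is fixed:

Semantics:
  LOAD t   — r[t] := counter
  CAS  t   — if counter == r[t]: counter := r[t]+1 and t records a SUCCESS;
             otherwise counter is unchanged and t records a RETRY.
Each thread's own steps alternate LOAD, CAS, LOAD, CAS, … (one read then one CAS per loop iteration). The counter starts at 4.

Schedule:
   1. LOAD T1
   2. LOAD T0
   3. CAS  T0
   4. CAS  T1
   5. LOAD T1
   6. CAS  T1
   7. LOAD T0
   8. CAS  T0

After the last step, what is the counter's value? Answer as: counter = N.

[1] T1.load  rd  (counter 4, T1.r 4)
[2] T0.load  rd  (counter 4, T0.r 4)
[3] T0.cas  hit  (counter 5, T0.r 4)
[4] T1.cas  miss  (counter 5, T1.r 4)
[5] T1.load  rd  (counter 5, T1.r 5)
[6] T1.cas  hit  (counter 6, T1.r 5)
[7] T0.load  rd  (counter 6, T0.r 6)
[8] T0.cas  hit  (counter 7, T0.r 6)

counter = 7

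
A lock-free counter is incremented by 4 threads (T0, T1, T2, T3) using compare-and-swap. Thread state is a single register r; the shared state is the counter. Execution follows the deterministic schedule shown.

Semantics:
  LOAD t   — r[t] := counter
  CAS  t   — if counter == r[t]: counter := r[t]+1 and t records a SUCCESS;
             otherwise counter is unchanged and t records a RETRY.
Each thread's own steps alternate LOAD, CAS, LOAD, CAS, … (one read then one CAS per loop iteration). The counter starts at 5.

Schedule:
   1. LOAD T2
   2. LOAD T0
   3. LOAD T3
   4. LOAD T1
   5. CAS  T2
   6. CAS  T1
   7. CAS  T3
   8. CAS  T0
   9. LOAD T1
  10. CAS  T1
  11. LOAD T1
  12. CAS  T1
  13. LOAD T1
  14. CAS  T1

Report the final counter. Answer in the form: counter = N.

counter = 9

1. LOAD T2 → mem=5 r[T2]=5 [LOAD]
2. LOAD T0 → mem=5 r[T0]=5 [LOAD]
3. LOAD T3 → mem=5 r[T3]=5 [LOAD]
4. LOAD T1 → mem=5 r[T1]=5 [LOAD]
5. CAS T2 → mem=6 r[T2]=5 [OK]
6. CAS T1 → mem=6 r[T1]=5 [RETRY]
7. CAS T3 → mem=6 r[T3]=5 [RETRY]
8. CAS T0 → mem=6 r[T0]=5 [RETRY]
9. LOAD T1 → mem=6 r[T1]=6 [LOAD]
10. CAS T1 → mem=7 r[T1]=6 [OK]
11. LOAD T1 → mem=7 r[T1]=7 [LOAD]
12. CAS T1 → mem=8 r[T1]=7 [OK]
13. LOAD T1 → mem=8 r[T1]=8 [LOAD]
14. CAS T1 → mem=9 r[T1]=8 [OK]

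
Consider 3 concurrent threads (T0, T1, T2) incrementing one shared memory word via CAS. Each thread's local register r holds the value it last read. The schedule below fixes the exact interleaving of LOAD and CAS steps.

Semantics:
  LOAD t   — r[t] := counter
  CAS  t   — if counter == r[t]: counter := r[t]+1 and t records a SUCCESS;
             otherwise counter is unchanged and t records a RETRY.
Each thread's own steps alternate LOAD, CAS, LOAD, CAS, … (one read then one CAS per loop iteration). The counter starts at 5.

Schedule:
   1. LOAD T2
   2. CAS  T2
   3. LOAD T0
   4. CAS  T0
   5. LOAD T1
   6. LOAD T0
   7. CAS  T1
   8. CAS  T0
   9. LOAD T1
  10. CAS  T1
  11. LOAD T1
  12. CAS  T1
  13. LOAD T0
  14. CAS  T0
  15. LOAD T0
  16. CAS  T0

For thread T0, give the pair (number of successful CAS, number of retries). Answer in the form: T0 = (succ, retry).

#1 T2 reads 5
#2 T2 CAS(5→6) writes; counter now 6
#3 T0 reads 6
#4 T0 CAS(6→7) writes; counter now 7
#5 T1 reads 7
#6 T0 reads 7
#7 T1 CAS(7→8) writes; counter now 8
#8 T0 CAS(7→8) fails; counter now 8
#9 T1 reads 8
#10 T1 CAS(8→9) writes; counter now 9
#11 T1 reads 9
#12 T1 CAS(9→10) writes; counter now 10
#13 T0 reads 10
#14 T0 CAS(10→11) writes; counter now 11
#15 T0 reads 11
#16 T0 CAS(11→12) writes; counter now 12

T0 = (3, 1)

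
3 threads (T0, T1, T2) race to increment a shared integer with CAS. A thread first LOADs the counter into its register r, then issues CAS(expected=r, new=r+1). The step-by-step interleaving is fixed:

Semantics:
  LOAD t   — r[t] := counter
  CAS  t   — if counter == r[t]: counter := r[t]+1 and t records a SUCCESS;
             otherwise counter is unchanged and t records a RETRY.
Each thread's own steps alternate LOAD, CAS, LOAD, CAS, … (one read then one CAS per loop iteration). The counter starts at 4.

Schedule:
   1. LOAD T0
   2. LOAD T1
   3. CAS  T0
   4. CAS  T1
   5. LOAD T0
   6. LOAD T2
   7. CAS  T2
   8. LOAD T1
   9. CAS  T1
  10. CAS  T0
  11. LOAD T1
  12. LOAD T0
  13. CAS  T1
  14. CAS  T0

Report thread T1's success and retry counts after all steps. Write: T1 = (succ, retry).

T1 = (2, 1)

#1 T0 reads 4
#2 T1 reads 4
#3 T0 CAS(4→5) writes; counter now 5
#4 T1 CAS(4→5) fails; counter now 5
#5 T0 reads 5
#6 T2 reads 5
#7 T2 CAS(5→6) writes; counter now 6
#8 T1 reads 6
#9 T1 CAS(6→7) writes; counter now 7
#10 T0 CAS(5→6) fails; counter now 7
#11 T1 reads 7
#12 T0 reads 7
#13 T1 CAS(7→8) writes; counter now 8
#14 T0 CAS(7→8) fails; counter now 8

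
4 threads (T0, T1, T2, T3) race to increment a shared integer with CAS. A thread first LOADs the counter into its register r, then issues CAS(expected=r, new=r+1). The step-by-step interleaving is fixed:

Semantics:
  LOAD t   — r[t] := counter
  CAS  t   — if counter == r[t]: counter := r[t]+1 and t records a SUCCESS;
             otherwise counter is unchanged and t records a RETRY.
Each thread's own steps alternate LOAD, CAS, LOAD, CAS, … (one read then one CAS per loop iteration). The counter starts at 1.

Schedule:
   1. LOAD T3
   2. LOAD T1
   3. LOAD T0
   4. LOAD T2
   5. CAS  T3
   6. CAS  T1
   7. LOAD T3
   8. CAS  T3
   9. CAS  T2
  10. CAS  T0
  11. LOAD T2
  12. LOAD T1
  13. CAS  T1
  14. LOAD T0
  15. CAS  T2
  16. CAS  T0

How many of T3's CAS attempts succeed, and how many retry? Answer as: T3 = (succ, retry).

   1) LOAD T3:  M=1  r_T3=1
   2) LOAD T1:  M=1  r_T1=1
   3) LOAD T0:  M=1  r_T0=1
   4) LOAD T2:  M=1  r_T2=1
   5) CAS  T3:  M=2  r_T3=1 ✓
   6) CAS  T1:  M=2  r_T1=1 ✗
   7) LOAD T3:  M=2  r_T3=2
   8) CAS  T3:  M=3  r_T3=2 ✓
   9) CAS  T2:  M=3  r_T2=1 ✗
  10) CAS  T0:  M=3  r_T0=1 ✗
  11) LOAD T2:  M=3  r_T2=3
  12) LOAD T1:  M=3  r_T1=3
  13) CAS  T1:  M=4  r_T1=3 ✓
  14) LOAD T0:  M=4  r_T0=4
  15) CAS  T2:  M=4  r_T2=3 ✗
  16) CAS  T0:  M=5  r_T0=4 ✓

T3 = (2, 0)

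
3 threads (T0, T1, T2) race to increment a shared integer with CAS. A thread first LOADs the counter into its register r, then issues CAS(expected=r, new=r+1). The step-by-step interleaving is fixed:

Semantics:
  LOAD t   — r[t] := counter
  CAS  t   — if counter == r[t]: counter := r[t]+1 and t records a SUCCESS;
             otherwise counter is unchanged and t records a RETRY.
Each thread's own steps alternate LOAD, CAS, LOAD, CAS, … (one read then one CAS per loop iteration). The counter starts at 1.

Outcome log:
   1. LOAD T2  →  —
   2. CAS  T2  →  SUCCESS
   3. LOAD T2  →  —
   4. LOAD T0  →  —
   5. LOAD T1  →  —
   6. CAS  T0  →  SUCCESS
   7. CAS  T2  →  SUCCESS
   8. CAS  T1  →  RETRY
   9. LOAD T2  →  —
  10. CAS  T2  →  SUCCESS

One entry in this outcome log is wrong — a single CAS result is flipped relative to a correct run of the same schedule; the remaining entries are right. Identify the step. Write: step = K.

step = 7

Reference trace:
step 1: T2 LOAD ⇒ load; ctr=1 reg=1
step 2: T2 CAS ⇒ ok; ctr=2 reg=1
step 3: T2 LOAD ⇒ load; ctr=2 reg=2
step 4: T0 LOAD ⇒ load; ctr=2 reg=2
step 5: T1 LOAD ⇒ load; ctr=2 reg=2
step 6: T0 CAS ⇒ ok; ctr=3 reg=2
step 7: T2 CAS ⇒ retry; ctr=3 reg=2
step 8: T1 CAS ⇒ retry; ctr=3 reg=2
step 9: T2 LOAD ⇒ load; ctr=3 reg=3
step 10: T2 CAS ⇒ ok; ctr=4 reg=3
Mismatch at 7.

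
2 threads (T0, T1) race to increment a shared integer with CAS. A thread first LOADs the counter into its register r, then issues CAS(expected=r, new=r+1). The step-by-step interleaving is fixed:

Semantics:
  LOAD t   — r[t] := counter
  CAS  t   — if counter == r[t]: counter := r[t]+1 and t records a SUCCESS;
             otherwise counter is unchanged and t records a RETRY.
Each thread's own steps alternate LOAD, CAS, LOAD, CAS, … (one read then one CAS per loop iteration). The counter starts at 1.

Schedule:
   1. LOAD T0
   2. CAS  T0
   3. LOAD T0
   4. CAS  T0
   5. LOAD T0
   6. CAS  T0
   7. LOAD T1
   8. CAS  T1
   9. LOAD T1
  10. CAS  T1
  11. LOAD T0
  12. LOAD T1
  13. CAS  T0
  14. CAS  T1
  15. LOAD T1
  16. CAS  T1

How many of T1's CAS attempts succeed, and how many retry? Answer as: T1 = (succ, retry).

T1 = (3, 1)

T0 LOAD — after: cnt=1, r=1 — load
T0 CAS — after: cnt=2, r=1 — ok
T0 LOAD — after: cnt=2, r=2 — load
T0 CAS — after: cnt=3, r=2 — ok
T0 LOAD — after: cnt=3, r=3 — load
T0 CAS — after: cnt=4, r=3 — ok
T1 LOAD — after: cnt=4, r=4 — load
T1 CAS — after: cnt=5, r=4 — ok
T1 LOAD — after: cnt=5, r=5 — load
T1 CAS — after: cnt=6, r=5 — ok
T0 LOAD — after: cnt=6, r=6 — load
T1 LOAD — after: cnt=6, r=6 — load
T0 CAS — after: cnt=7, r=6 — ok
T1 CAS — after: cnt=7, r=6 — retry
T1 LOAD — after: cnt=7, r=7 — load
T1 CAS — after: cnt=8, r=7 — ok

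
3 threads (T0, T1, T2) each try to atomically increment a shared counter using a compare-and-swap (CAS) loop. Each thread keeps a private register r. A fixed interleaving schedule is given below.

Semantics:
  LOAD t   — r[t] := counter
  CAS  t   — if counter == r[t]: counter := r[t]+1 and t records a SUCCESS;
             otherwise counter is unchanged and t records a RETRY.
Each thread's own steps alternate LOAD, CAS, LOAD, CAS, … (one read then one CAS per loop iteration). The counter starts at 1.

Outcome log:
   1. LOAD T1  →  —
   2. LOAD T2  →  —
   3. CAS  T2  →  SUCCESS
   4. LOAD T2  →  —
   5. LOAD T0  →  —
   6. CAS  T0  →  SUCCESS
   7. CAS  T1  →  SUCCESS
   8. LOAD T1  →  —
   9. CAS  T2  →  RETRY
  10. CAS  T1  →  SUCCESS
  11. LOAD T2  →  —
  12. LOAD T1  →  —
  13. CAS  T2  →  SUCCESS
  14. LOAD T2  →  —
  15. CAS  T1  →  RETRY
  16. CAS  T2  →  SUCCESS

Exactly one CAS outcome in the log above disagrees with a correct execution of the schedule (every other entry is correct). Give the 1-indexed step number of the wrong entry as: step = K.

Correct run:
1. LOAD T1 → mem=1 r[T1]=1 [LOAD]
2. LOAD T2 → mem=1 r[T2]=1 [LOAD]
3. CAS T2 → mem=2 r[T2]=1 [OK]
4. LOAD T2 → mem=2 r[T2]=2 [LOAD]
5. LOAD T0 → mem=2 r[T0]=2 [LOAD]
6. CAS T0 → mem=3 r[T0]=2 [OK]
7. CAS T1 → mem=3 r[T1]=1 [RETRY]
8. LOAD T1 → mem=3 r[T1]=3 [LOAD]
9. CAS T2 → mem=3 r[T2]=2 [RETRY]
10. CAS T1 → mem=4 r[T1]=3 [OK]
11. LOAD T2 → mem=4 r[T2]=4 [LOAD]
12. LOAD T1 → mem=4 r[T1]=4 [LOAD]
13. CAS T2 → mem=5 r[T2]=4 [OK]
14. LOAD T2 → mem=5 r[T2]=5 [LOAD]
15. CAS T1 → mem=5 r[T1]=4 [RETRY]
16. CAS T2 → mem=6 r[T2]=5 [OK]
Flip is step 7.

step = 7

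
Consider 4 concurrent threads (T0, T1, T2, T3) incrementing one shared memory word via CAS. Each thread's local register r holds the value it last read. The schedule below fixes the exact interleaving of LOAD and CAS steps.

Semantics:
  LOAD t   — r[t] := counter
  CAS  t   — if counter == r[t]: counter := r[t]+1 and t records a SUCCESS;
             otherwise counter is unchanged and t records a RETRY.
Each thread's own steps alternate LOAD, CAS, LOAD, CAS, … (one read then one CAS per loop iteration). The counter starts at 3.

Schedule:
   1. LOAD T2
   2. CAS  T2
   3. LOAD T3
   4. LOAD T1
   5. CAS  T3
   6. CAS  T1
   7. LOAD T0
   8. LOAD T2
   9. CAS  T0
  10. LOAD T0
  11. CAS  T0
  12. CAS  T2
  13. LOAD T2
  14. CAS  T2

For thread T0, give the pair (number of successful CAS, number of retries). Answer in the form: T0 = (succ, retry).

T0 = (2, 0)

   1) LOAD T2:  M=3  r_T2=3
   2) CAS  T2:  M=4  r_T2=3 ✓
   3) LOAD T3:  M=4  r_T3=4
   4) LOAD T1:  M=4  r_T1=4
   5) CAS  T3:  M=5  r_T3=4 ✓
   6) CAS  T1:  M=5  r_T1=4 ✗
   7) LOAD T0:  M=5  r_T0=5
   8) LOAD T2:  M=5  r_T2=5
   9) CAS  T0:  M=6  r_T0=5 ✓
  10) LOAD T0:  M=6  r_T0=6
  11) CAS  T0:  M=7  r_T0=6 ✓
  12) CAS  T2:  M=7  r_T2=5 ✗
  13) LOAD T2:  M=7  r_T2=7
  14) CAS  T2:  M=8  r_T2=7 ✓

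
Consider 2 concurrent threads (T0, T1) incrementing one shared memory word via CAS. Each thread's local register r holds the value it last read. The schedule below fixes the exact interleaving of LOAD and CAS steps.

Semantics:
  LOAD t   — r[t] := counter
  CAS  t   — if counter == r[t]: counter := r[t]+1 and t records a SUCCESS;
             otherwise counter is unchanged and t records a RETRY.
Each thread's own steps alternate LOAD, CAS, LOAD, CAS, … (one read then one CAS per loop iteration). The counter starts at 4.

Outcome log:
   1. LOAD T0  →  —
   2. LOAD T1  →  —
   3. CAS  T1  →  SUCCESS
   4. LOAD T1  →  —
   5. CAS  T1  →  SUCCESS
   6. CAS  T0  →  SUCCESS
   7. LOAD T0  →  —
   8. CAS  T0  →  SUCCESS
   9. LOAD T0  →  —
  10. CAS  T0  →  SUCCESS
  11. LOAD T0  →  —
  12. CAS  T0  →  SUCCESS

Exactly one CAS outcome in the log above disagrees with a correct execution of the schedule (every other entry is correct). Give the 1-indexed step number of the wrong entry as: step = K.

step = 6

Correct run:
[1] T0.load  rd  (counter 4, T0.r 4)
[2] T1.load  rd  (counter 4, T1.r 4)
[3] T1.cas  hit  (counter 5, T1.r 4)
[4] T1.load  rd  (counter 5, T1.r 5)
[5] T1.cas  hit  (counter 6, T1.r 5)
[6] T0.cas  miss  (counter 6, T0.r 4)
[7] T0.load  rd  (counter 6, T0.r 6)
[8] T0.cas  hit  (counter 7, T0.r 6)
[9] T0.load  rd  (counter 7, T0.r 7)
[10] T0.cas  hit  (counter 8, T0.r 7)
[11] T0.load  rd  (counter 8, T0.r 8)
[12] T0.cas  hit  (counter 9, T0.r 8)
Mismatch at 6.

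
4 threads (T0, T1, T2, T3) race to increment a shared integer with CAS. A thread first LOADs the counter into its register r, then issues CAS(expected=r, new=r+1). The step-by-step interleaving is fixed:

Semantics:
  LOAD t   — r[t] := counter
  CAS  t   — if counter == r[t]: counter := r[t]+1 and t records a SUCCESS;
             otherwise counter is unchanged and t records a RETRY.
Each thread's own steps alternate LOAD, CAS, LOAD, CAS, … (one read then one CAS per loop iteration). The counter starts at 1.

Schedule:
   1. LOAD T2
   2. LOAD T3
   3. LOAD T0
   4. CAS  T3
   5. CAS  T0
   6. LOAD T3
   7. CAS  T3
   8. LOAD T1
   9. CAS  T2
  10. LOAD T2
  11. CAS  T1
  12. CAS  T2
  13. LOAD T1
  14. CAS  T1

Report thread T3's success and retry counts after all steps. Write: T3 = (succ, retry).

T3 = (2, 0)

#1 T2 reads 1
#2 T3 reads 1
#3 T0 reads 1
#4 T3 CAS(1→2) writes; counter now 2
#5 T0 CAS(1→2) fails; counter now 2
#6 T3 reads 2
#7 T3 CAS(2→3) writes; counter now 3
#8 T1 reads 3
#9 T2 CAS(1→2) fails; counter now 3
#10 T2 reads 3
#11 T1 CAS(3→4) writes; counter now 4
#12 T2 CAS(3→4) fails; counter now 4
#13 T1 reads 4
#14 T1 CAS(4→5) writes; counter now 5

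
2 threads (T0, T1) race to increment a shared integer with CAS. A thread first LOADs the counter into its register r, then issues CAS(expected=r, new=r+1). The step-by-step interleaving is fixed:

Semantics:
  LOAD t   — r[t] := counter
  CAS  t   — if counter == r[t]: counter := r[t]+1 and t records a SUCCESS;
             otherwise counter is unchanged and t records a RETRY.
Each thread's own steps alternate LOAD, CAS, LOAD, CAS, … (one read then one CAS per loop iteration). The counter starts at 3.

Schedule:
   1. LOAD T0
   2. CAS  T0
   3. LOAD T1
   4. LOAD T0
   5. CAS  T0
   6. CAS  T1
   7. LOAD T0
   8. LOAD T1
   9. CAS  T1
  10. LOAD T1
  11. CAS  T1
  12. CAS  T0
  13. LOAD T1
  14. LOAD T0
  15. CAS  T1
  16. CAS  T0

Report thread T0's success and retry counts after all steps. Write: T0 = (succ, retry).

1. LOAD T0 → mem=3 r[T0]=3 [LOAD]
2. CAS T0 → mem=4 r[T0]=3 [OK]
3. LOAD T1 → mem=4 r[T1]=4 [LOAD]
4. LOAD T0 → mem=4 r[T0]=4 [LOAD]
5. CAS T0 → mem=5 r[T0]=4 [OK]
6. CAS T1 → mem=5 r[T1]=4 [RETRY]
7. LOAD T0 → mem=5 r[T0]=5 [LOAD]
8. LOAD T1 → mem=5 r[T1]=5 [LOAD]
9. CAS T1 → mem=6 r[T1]=5 [OK]
10. LOAD T1 → mem=6 r[T1]=6 [LOAD]
11. CAS T1 → mem=7 r[T1]=6 [OK]
12. CAS T0 → mem=7 r[T0]=5 [RETRY]
13. LOAD T1 → mem=7 r[T1]=7 [LOAD]
14. LOAD T0 → mem=7 r[T0]=7 [LOAD]
15. CAS T1 → mem=8 r[T1]=7 [OK]
16. CAS T0 → mem=8 r[T0]=7 [RETRY]

T0 = (2, 2)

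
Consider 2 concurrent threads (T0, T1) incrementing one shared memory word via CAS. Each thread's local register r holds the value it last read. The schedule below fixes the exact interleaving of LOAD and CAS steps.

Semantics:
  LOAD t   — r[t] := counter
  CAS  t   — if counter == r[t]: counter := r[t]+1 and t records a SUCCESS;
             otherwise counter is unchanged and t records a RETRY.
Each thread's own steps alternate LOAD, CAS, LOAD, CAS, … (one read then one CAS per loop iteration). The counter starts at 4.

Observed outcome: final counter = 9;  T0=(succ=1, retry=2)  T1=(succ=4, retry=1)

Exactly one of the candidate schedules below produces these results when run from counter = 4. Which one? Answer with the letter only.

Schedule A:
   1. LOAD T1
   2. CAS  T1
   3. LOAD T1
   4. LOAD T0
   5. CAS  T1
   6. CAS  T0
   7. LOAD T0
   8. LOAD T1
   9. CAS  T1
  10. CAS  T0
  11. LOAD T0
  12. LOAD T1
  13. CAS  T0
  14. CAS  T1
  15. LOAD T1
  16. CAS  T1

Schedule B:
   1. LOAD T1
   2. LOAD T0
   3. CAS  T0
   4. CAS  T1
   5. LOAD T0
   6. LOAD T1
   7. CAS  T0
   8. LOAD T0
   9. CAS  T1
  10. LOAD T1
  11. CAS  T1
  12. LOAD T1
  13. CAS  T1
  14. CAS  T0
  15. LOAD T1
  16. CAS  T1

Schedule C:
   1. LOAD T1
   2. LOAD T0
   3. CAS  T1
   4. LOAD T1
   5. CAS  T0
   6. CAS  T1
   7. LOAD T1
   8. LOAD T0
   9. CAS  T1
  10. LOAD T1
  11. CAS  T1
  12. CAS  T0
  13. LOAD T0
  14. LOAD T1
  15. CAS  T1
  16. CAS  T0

A

Tracing schedule A:
   1) LOAD T1:  M=4  r_T1=4
   2) CAS  T1:  M=5  r_T1=4 ✓
   3) LOAD T1:  M=5  r_T1=5
   4) LOAD T0:  M=5  r_T0=5
   5) CAS  T1:  M=6  r_T1=5 ✓
   6) CAS  T0:  M=6  r_T0=5 ✗
   7) LOAD T0:  M=6  r_T0=6
   8) LOAD T1:  M=6  r_T1=6
   9) CAS  T1:  M=7  r_T1=6 ✓
  10) CAS  T0:  M=7  r_T0=6 ✗
  11) LOAD T0:  M=7  r_T0=7
  12) LOAD T1:  M=7  r_T1=7
  13) CAS  T0:  M=8  r_T0=7 ✓
  14) CAS  T1:  M=8  r_T1=7 ✗
  15) LOAD T1:  M=8  r_T1=8
  16) CAS  T1:  M=9  r_T1=8 ✓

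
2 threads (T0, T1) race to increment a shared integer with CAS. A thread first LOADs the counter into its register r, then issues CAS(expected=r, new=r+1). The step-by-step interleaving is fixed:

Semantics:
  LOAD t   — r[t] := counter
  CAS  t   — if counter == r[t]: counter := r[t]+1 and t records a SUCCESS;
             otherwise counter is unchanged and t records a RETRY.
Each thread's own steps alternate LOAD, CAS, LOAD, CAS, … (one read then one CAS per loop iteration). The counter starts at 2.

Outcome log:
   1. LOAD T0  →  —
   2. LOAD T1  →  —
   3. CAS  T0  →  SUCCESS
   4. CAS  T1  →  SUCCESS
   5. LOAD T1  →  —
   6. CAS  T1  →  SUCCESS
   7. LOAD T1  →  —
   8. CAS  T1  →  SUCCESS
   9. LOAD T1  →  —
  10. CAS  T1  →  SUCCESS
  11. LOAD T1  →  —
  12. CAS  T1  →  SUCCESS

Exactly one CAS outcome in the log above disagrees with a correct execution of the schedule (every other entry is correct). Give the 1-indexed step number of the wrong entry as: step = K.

step = 4

Re-executing:
1. LOAD T0 → mem=2 r[T0]=2 [LOAD]
2. LOAD T1 → mem=2 r[T1]=2 [LOAD]
3. CAS T0 → mem=3 r[T0]=2 [OK]
4. CAS T1 → mem=3 r[T1]=2 [RETRY]
5. LOAD T1 → mem=3 r[T1]=3 [LOAD]
6. CAS T1 → mem=4 r[T1]=3 [OK]
7. LOAD T1 → mem=4 r[T1]=4 [LOAD]
8. CAS T1 → mem=5 r[T1]=4 [OK]
9. LOAD T1 → mem=5 r[T1]=5 [LOAD]
10. CAS T1 → mem=6 r[T1]=5 [OK]
11. LOAD T1 → mem=6 r[T1]=6 [LOAD]
12. CAS T1 → mem=7 r[T1]=6 [OK]
Mismatch at 4.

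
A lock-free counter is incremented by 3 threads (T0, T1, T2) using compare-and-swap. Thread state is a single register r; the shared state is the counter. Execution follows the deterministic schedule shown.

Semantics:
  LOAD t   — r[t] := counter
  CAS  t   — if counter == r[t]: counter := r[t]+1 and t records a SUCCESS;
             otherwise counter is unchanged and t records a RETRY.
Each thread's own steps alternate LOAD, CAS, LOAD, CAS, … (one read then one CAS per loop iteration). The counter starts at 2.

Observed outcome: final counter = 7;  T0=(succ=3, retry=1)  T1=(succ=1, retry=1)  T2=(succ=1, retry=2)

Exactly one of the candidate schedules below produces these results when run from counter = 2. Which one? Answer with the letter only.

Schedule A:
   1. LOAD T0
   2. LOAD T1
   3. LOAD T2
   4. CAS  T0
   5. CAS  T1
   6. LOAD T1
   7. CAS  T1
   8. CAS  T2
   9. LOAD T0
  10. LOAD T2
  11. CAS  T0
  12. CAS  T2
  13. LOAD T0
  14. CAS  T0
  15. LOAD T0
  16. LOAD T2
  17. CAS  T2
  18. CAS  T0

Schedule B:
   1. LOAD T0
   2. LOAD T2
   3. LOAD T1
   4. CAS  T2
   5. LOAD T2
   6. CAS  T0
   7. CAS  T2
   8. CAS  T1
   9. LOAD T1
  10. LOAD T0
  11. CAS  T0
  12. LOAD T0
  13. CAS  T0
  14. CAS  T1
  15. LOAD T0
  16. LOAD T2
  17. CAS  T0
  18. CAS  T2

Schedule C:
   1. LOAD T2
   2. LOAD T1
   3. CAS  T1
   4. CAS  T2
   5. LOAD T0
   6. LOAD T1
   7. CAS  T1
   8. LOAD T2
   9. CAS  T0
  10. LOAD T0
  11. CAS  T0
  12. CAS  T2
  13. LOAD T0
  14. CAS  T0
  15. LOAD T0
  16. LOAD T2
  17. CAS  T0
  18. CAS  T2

Simulating candidate A:
#1 T0 reads 2
#2 T1 reads 2
#3 T2 reads 2
#4 T0 CAS(2→3) writes; counter now 3
#5 T1 CAS(2→3) fails; counter now 3
#6 T1 reads 3
#7 T1 CAS(3→4) writes; counter now 4
#8 T2 CAS(2→3) fails; counter now 4
#9 T0 reads 4
#10 T2 reads 4
#11 T0 CAS(4→5) writes; counter now 5
#12 T2 CAS(4→5) fails; counter now 5
#13 T0 reads 5
#14 T0 CAS(5→6) writes; counter now 6
#15 T0 reads 6
#16 T2 reads 6
#17 T2 CAS(6→7) writes; counter now 7
#18 T0 CAS(6→7) fails; counter now 7

A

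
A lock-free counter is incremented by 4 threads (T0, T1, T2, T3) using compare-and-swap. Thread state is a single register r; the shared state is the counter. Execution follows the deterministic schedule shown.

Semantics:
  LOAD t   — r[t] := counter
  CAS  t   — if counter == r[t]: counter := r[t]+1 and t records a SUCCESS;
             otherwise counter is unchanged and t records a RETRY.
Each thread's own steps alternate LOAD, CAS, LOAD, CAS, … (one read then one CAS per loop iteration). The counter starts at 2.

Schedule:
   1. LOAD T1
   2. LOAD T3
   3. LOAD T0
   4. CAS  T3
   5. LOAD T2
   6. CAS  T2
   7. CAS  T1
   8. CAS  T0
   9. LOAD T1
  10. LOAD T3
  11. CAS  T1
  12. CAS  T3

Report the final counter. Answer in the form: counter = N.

counter = 5

[1] T1.load  rd  (counter 2, T1.r 2)
[2] T3.load  rd  (counter 2, T3.r 2)
[3] T0.load  rd  (counter 2, T0.r 2)
[4] T3.cas  hit  (counter 3, T3.r 2)
[5] T2.load  rd  (counter 3, T2.r 3)
[6] T2.cas  hit  (counter 4, T2.r 3)
[7] T1.cas  miss  (counter 4, T1.r 2)
[8] T0.cas  miss  (counter 4, T0.r 2)
[9] T1.load  rd  (counter 4, T1.r 4)
[10] T3.load  rd  (counter 4, T3.r 4)
[11] T1.cas  hit  (counter 5, T1.r 4)
[12] T3.cas  miss  (counter 5, T3.r 4)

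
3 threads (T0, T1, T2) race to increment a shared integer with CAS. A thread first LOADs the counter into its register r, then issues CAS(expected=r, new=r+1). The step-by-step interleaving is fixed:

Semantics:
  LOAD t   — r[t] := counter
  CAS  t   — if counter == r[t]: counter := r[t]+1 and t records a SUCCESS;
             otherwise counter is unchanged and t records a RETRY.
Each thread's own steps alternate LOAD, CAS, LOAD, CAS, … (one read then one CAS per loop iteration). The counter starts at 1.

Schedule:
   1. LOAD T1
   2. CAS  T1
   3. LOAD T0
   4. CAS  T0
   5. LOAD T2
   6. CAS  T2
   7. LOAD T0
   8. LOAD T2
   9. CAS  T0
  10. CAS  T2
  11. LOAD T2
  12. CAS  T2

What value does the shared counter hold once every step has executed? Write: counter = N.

counter = 6

1. LOAD T1 → mem=1 r[T1]=1 [LOAD]
2. CAS T1 → mem=2 r[T1]=1 [OK]
3. LOAD T0 → mem=2 r[T0]=2 [LOAD]
4. CAS T0 → mem=3 r[T0]=2 [OK]
5. LOAD T2 → mem=3 r[T2]=3 [LOAD]
6. CAS T2 → mem=4 r[T2]=3 [OK]
7. LOAD T0 → mem=4 r[T0]=4 [LOAD]
8. LOAD T2 → mem=4 r[T2]=4 [LOAD]
9. CAS T0 → mem=5 r[T0]=4 [OK]
10. CAS T2 → mem=5 r[T2]=4 [RETRY]
11. LOAD T2 → mem=5 r[T2]=5 [LOAD]
12. CAS T2 → mem=6 r[T2]=5 [OK]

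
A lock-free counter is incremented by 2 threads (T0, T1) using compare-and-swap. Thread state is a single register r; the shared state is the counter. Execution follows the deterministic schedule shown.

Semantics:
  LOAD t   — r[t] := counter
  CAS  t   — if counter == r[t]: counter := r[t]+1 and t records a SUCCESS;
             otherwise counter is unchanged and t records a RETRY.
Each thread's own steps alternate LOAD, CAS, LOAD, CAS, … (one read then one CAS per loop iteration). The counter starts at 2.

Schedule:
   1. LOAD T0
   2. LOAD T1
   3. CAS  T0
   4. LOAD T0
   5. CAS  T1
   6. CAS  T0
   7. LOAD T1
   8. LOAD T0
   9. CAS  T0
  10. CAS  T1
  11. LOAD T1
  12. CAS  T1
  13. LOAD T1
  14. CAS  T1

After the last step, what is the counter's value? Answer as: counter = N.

step 1: T0 LOAD ⇒ load; ctr=2 reg=2
step 2: T1 LOAD ⇒ load; ctr=2 reg=2
step 3: T0 CAS ⇒ ok; ctr=3 reg=2
step 4: T0 LOAD ⇒ load; ctr=3 reg=3
step 5: T1 CAS ⇒ retry; ctr=3 reg=2
step 6: T0 CAS ⇒ ok; ctr=4 reg=3
step 7: T1 LOAD ⇒ load; ctr=4 reg=4
step 8: T0 LOAD ⇒ load; ctr=4 reg=4
step 9: T0 CAS ⇒ ok; ctr=5 reg=4
step 10: T1 CAS ⇒ retry; ctr=5 reg=4
step 11: T1 LOAD ⇒ load; ctr=5 reg=5
step 12: T1 CAS ⇒ ok; ctr=6 reg=5
step 13: T1 LOAD ⇒ load; ctr=6 reg=6
step 14: T1 CAS ⇒ ok; ctr=7 reg=6

counter = 7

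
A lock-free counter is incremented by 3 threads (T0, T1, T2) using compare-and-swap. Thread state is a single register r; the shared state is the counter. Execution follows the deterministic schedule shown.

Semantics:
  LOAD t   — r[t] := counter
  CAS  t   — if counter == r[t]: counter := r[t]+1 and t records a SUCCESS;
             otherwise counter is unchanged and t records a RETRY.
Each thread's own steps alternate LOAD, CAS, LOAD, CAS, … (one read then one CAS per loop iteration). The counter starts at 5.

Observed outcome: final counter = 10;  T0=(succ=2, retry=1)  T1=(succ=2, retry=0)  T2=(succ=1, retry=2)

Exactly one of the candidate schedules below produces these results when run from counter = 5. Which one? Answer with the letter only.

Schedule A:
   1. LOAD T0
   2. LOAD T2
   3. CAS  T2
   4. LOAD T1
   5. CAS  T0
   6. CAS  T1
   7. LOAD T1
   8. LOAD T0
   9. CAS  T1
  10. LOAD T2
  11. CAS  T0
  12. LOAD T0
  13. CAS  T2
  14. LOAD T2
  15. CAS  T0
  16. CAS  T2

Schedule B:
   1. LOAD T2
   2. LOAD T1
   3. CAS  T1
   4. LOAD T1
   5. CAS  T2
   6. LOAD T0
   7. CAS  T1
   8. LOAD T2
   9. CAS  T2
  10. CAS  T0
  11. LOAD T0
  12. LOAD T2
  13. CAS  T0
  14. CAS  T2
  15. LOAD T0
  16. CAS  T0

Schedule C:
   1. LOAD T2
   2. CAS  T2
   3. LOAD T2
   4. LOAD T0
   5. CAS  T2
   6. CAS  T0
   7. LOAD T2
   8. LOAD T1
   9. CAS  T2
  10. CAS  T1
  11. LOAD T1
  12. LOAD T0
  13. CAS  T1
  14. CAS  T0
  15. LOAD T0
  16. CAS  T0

B

Run B:
1. LOAD T2 → mem=5 r[T2]=5 [LOAD]
2. LOAD T1 → mem=5 r[T1]=5 [LOAD]
3. CAS T1 → mem=6 r[T1]=5 [OK]
4. LOAD T1 → mem=6 r[T1]=6 [LOAD]
5. CAS T2 → mem=6 r[T2]=5 [RETRY]
6. LOAD T0 → mem=6 r[T0]=6 [LOAD]
7. CAS T1 → mem=7 r[T1]=6 [OK]
8. LOAD T2 → mem=7 r[T2]=7 [LOAD]
9. CAS T2 → mem=8 r[T2]=7 [OK]
10. CAS T0 → mem=8 r[T0]=6 [RETRY]
11. LOAD T0 → mem=8 r[T0]=8 [LOAD]
12. LOAD T2 → mem=8 r[T2]=8 [LOAD]
13. CAS T0 → mem=9 r[T0]=8 [OK]
14. CAS T2 → mem=9 r[T2]=8 [RETRY]
15. LOAD T0 → mem=9 r[T0]=9 [LOAD]
16. CAS T0 → mem=10 r[T0]=9 [OK]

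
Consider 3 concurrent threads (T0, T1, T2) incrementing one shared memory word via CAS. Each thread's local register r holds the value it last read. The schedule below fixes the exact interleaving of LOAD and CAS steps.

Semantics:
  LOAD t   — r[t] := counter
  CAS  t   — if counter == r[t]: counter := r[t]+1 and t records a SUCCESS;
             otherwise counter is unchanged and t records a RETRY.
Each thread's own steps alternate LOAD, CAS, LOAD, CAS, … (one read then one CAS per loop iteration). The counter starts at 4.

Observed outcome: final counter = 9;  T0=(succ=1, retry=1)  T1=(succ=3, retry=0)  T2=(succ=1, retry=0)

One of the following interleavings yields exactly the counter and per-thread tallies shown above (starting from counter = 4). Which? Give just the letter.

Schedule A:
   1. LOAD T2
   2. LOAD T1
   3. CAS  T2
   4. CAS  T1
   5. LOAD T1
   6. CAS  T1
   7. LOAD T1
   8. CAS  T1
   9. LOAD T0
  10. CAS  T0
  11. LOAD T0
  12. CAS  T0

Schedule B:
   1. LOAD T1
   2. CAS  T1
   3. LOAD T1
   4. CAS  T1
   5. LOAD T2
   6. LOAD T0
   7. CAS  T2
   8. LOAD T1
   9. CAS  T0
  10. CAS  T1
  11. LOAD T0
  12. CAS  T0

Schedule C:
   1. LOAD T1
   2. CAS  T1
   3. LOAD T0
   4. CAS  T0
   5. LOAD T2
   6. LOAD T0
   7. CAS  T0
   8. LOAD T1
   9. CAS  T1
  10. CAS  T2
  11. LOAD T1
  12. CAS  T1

Run B:
   1) LOAD T1:  M=4  r_T1=4
   2) CAS  T1:  M=5  r_T1=4 ✓
   3) LOAD T1:  M=5  r_T1=5
   4) CAS  T1:  M=6  r_T1=5 ✓
   5) LOAD T2:  M=6  r_T2=6
   6) LOAD T0:  M=6  r_T0=6
   7) CAS  T2:  M=7  r_T2=6 ✓
   8) LOAD T1:  M=7  r_T1=7
   9) CAS  T0:  M=7  r_T0=6 ✗
  10) CAS  T1:  M=8  r_T1=7 ✓
  11) LOAD T0:  M=8  r_T0=8
  12) CAS  T0:  M=9  r_T0=8 ✓

B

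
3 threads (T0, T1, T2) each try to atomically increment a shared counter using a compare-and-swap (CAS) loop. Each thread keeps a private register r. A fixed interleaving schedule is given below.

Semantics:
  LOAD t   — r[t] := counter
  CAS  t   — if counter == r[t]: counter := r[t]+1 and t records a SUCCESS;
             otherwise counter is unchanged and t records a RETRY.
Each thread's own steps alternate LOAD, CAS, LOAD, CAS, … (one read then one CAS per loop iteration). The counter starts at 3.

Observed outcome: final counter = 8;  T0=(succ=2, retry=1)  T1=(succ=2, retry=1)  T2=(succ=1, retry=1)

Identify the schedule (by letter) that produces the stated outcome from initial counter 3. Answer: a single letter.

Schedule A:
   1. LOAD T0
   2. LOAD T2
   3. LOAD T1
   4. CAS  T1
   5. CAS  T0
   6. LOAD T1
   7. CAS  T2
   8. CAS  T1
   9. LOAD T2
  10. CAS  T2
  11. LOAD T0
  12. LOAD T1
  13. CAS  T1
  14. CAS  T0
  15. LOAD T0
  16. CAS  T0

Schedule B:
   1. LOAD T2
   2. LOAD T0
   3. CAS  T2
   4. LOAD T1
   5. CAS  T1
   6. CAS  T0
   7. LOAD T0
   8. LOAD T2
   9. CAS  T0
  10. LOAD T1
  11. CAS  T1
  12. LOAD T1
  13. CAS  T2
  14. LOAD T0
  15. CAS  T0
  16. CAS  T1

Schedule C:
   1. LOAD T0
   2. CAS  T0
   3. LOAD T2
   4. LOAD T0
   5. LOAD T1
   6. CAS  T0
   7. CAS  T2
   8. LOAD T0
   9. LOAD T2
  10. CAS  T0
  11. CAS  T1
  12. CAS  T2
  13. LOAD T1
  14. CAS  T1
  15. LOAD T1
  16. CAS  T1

Simulating candidate B:
#1 T2 reads 3
#2 T0 reads 3
#3 T2 CAS(3→4) writes; counter now 4
#4 T1 reads 4
#5 T1 CAS(4→5) writes; counter now 5
#6 T0 CAS(3→4) fails; counter now 5
#7 T0 reads 5
#8 T2 reads 5
#9 T0 CAS(5→6) writes; counter now 6
#10 T1 reads 6
#11 T1 CAS(6→7) writes; counter now 7
#12 T1 reads 7
#13 T2 CAS(5→6) fails; counter now 7
#14 T0 reads 7
#15 T0 CAS(7→8) writes; counter now 8
#16 T1 CAS(7→8) fails; counter now 8

B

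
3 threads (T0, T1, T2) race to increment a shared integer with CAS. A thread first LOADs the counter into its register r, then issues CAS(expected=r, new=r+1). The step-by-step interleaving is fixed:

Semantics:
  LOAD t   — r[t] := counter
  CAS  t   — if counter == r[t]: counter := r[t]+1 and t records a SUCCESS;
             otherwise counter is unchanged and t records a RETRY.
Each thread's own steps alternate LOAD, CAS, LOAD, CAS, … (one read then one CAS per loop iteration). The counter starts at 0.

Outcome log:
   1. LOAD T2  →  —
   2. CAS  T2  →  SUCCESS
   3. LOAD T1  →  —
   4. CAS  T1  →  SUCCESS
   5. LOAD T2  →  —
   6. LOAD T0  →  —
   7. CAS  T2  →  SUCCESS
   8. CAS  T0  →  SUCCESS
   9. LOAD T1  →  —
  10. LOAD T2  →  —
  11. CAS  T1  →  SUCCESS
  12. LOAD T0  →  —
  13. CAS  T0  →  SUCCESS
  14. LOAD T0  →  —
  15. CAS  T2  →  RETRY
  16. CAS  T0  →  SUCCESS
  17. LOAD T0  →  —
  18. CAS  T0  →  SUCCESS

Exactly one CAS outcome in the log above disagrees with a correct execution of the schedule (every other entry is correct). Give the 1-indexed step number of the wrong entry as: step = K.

Re-executing:
#1 T2 reads 0
#2 T2 CAS(0→1) writes; counter now 1
#3 T1 reads 1
#4 T1 CAS(1→2) writes; counter now 2
#5 T2 reads 2
#6 T0 reads 2
#7 T2 CAS(2→3) writes; counter now 3
#8 T0 CAS(2→3) fails; counter now 3
#9 T1 reads 3
#10 T2 reads 3
#11 T1 CAS(3→4) writes; counter now 4
#12 T0 reads 4
#13 T0 CAS(4→5) writes; counter now 5
#14 T0 reads 5
#15 T2 CAS(3→4) fails; counter now 5
#16 T0 CAS(5→6) writes; counter now 6
#17 T0 reads 6
#18 T0 CAS(6→7) writes; counter now 7
Log disagrees first at step 8.

step = 8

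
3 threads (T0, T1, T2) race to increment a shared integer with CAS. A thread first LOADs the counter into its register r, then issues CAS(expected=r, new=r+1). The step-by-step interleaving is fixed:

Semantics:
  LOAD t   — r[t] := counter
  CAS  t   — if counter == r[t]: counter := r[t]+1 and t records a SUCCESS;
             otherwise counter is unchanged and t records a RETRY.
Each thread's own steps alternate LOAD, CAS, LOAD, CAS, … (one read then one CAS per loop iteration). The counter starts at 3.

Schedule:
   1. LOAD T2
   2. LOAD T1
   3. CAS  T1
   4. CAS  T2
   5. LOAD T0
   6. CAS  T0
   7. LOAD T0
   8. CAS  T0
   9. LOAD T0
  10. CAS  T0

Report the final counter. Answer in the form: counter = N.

step 1: T2 LOAD ⇒ load; ctr=3 reg=3
step 2: T1 LOAD ⇒ load; ctr=3 reg=3
step 3: T1 CAS ⇒ ok; ctr=4 reg=3
step 4: T2 CAS ⇒ retry; ctr=4 reg=3
step 5: T0 LOAD ⇒ load; ctr=4 reg=4
step 6: T0 CAS ⇒ ok; ctr=5 reg=4
step 7: T0 LOAD ⇒ load; ctr=5 reg=5
step 8: T0 CAS ⇒ ok; ctr=6 reg=5
step 9: T0 LOAD ⇒ load; ctr=6 reg=6
step 10: T0 CAS ⇒ ok; ctr=7 reg=6

counter = 7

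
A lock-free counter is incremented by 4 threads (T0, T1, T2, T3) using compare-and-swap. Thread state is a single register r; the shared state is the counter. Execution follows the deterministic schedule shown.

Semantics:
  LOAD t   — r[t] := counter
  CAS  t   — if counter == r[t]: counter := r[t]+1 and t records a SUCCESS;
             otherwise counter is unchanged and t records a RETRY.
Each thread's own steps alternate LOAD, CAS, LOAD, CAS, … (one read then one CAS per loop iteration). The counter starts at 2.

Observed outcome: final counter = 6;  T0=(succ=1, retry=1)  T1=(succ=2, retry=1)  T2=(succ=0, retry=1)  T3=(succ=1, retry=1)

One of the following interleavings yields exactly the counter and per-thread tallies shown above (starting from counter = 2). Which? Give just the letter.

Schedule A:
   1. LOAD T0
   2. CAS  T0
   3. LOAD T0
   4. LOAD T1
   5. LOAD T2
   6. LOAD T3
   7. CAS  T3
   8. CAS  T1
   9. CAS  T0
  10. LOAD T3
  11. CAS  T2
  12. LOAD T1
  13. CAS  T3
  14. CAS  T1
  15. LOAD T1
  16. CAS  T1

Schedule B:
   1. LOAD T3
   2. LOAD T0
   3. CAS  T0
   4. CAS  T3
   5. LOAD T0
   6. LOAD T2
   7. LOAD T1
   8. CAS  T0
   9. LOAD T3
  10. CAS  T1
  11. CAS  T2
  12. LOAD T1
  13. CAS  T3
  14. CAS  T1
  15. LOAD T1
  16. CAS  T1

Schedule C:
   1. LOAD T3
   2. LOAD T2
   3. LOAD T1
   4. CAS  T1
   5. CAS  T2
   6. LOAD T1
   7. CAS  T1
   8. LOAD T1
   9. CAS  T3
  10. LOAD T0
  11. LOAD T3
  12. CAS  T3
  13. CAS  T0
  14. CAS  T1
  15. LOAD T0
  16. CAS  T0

C

Tracing schedule C:
#1 T3 reads 2
#2 T2 reads 2
#3 T1 reads 2
#4 T1 CAS(2→3) writes; counter now 3
#5 T2 CAS(2→3) fails; counter now 3
#6 T1 reads 3
#7 T1 CAS(3→4) writes; counter now 4
#8 T1 reads 4
#9 T3 CAS(2→3) fails; counter now 4
#10 T0 reads 4
#11 T3 reads 4
#12 T3 CAS(4→5) writes; counter now 5
#13 T0 CAS(4→5) fails; counter now 5
#14 T1 CAS(4→5) fails; counter now 5
#15 T0 reads 5
#16 T0 CAS(5→6) writes; counter now 6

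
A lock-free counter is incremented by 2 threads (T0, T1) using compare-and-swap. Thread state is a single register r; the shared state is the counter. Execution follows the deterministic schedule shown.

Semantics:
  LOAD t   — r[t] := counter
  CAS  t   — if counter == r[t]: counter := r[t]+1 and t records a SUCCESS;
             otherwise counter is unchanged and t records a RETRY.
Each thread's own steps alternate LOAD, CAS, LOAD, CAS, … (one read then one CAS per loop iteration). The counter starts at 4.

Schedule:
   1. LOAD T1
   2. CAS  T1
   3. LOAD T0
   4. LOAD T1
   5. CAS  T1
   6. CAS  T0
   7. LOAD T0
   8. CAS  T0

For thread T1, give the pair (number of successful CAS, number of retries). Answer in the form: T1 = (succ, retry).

   1) LOAD T1:  M=4  r_T1=4
   2) CAS  T1:  M=5  r_T1=4 ✓
   3) LOAD T0:  M=5  r_T0=5
   4) LOAD T1:  M=5  r_T1=5
   5) CAS  T1:  M=6  r_T1=5 ✓
   6) CAS  T0:  M=6  r_T0=5 ✗
   7) LOAD T0:  M=6  r_T0=6
   8) CAS  T0:  M=7  r_T0=6 ✓

T1 = (2, 0)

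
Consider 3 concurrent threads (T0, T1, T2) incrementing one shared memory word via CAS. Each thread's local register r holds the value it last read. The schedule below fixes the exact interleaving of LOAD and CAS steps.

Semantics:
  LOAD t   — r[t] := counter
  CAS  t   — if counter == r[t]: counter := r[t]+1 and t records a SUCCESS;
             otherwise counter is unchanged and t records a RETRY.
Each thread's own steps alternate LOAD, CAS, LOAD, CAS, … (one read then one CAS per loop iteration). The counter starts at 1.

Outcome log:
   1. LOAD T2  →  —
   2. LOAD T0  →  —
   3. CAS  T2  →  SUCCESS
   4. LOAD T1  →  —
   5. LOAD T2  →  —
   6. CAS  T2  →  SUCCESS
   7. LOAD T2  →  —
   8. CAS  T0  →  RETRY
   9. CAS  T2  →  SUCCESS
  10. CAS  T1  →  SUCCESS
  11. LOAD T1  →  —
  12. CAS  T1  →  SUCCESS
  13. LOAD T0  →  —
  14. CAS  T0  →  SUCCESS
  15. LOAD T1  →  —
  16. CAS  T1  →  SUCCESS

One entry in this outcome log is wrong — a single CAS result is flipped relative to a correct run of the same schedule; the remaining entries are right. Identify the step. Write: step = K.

step = 10

Reference trace:
[1] T2.load  rd  (counter 1, T2.r 1)
[2] T0.load  rd  (counter 1, T0.r 1)
[3] T2.cas  hit  (counter 2, T2.r 1)
[4] T1.load  rd  (counter 2, T1.r 2)
[5] T2.load  rd  (counter 2, T2.r 2)
[6] T2.cas  hit  (counter 3, T2.r 2)
[7] T2.load  rd  (counter 3, T2.r 3)
[8] T0.cas  miss  (counter 3, T0.r 1)
[9] T2.cas  hit  (counter 4, T2.r 3)
[10] T1.cas  miss  (counter 4, T1.r 2)
[11] T1.load  rd  (counter 4, T1.r 4)
[12] T1.cas  hit  (counter 5, T1.r 4)
[13] T0.load  rd  (counter 5, T0.r 5)
[14] T0.cas  hit  (counter 6, T0.r 5)
[15] T1.load  rd  (counter 6, T1.r 6)
[16] T1.cas  hit  (counter 7, T1.r 6)
Flip is step 10.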